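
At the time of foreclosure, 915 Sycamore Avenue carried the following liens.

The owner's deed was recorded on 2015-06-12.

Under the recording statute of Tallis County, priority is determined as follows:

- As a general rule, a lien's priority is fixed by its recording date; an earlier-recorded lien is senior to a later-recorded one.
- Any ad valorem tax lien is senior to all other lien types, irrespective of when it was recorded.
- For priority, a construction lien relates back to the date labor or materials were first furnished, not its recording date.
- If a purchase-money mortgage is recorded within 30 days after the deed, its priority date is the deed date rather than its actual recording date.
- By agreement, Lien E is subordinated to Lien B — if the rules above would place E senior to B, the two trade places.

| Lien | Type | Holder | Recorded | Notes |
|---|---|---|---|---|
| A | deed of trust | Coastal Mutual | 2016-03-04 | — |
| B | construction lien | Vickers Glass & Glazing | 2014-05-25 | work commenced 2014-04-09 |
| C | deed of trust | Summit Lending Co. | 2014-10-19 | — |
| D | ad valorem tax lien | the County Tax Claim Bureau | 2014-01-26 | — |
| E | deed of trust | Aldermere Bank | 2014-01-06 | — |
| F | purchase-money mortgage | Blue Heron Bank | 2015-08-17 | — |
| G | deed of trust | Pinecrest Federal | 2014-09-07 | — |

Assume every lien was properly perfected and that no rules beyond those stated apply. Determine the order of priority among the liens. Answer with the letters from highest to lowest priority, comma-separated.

Effective dates after the stated exceptions: B is treated as recorded 2014-04-09, the work-commencement date; F was recorded 66 days after the deed, outside the 30-day window, so it keeps its recording date.
As an ad valorem tax lien, D is senior to every other lien.
Among the remaining liens, by effective date: E (2014-01-06), B (2014-04-09), G (2014-09-07), C (2014-10-19), F (2015-08-17), A (2016-03-04).
The subordination applies — E was senior to B — so E and B swap.

D, B, E, G, C, F, A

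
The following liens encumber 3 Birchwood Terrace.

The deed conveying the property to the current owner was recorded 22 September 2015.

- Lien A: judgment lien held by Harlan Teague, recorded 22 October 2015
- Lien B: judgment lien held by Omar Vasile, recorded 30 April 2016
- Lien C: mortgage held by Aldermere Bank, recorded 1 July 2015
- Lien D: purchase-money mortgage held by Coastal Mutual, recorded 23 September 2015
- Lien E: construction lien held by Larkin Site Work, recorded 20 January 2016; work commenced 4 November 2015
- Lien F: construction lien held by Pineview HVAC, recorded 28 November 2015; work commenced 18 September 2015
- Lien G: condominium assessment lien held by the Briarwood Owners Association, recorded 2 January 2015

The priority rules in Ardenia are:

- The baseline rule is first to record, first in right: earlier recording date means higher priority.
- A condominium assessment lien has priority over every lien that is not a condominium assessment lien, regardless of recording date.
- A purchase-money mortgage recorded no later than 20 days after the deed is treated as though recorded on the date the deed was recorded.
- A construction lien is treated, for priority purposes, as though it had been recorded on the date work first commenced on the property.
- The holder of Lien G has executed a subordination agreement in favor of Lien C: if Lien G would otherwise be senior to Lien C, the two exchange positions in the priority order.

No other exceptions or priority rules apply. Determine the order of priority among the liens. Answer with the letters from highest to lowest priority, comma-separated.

Effective dates after the stated exceptions: D relates back to the deed date 22 September 2015; E is treated as recorded 4 November 2015, the work-commencement date; F's effective date is 18 September 2015, when work began.
G is a condominium assessment lien, so it outranks all other liens regardless of date.
The other liens, earliest effective date first: C (1 July 2015), F (18 September 2015), D (22 September 2015), A (22 October 2015), E (4 November 2015), B (30 April 2016).
Because G would otherwise rank above C, the subordination swaps them.

C, G, F, D, A, E, B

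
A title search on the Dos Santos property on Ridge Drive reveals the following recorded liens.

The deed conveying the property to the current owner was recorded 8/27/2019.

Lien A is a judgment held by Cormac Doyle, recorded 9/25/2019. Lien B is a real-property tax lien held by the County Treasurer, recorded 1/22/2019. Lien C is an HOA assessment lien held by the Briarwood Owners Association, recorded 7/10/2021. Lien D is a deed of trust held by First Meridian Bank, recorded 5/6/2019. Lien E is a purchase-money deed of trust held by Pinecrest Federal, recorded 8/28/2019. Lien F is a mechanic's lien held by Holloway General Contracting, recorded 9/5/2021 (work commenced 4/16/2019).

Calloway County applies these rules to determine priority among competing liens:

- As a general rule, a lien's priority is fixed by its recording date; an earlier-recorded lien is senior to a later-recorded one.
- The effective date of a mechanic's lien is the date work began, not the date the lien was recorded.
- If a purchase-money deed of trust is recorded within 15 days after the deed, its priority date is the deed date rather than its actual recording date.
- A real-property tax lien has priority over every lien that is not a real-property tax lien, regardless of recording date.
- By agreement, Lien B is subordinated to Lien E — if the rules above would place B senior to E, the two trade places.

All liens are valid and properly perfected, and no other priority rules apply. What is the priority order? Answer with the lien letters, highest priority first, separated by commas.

E, F, D, B, A, C

First, effective dates: E was recorded within the 15-day window, so its effective date is the deed date 8/27/2019; F relates back to 4/16/2019 (work commenced).
B, as a real-property tax lien, has superpriority and ranks first.
Remaining liens by effective date: F (4/16/2019), D (5/6/2019), E (8/27/2019), A (9/25/2019), C (7/10/2021).
B would otherwise be senior to E, so under the subordination agreement B and E exchange positions.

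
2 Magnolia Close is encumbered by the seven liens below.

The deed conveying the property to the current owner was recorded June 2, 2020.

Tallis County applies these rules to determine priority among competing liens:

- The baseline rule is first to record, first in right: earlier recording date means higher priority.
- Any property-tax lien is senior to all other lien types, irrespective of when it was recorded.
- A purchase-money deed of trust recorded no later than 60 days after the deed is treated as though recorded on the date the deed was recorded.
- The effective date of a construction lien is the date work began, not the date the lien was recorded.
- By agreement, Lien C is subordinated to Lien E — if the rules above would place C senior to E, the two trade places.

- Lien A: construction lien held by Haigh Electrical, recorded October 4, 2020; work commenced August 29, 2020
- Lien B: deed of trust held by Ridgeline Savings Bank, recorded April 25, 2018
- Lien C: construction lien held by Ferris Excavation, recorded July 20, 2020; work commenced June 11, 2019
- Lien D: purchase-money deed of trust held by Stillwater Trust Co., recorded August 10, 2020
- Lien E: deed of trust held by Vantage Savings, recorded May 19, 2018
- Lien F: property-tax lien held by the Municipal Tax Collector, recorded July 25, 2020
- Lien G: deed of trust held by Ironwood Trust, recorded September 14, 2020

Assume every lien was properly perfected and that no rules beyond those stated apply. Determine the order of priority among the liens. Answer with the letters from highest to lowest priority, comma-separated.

Effective dates: A relates back to August 29, 2020 (work commenced); C relates back to June 11, 2019 (work commenced); D was recorded 69 days after the deed — beyond 60 days — so no relation-back applies.
As a property-tax lien, F is senior to every other lien.
The other liens, earliest effective date first: B (April 25, 2018), E (May 19, 2018), C (June 11, 2019), D (August 10, 2020), A (August 29, 2020), G (September 14, 2020).
C is already junior to E, so the subordination agreement changes nothing.

F, B, E, C, D, A, G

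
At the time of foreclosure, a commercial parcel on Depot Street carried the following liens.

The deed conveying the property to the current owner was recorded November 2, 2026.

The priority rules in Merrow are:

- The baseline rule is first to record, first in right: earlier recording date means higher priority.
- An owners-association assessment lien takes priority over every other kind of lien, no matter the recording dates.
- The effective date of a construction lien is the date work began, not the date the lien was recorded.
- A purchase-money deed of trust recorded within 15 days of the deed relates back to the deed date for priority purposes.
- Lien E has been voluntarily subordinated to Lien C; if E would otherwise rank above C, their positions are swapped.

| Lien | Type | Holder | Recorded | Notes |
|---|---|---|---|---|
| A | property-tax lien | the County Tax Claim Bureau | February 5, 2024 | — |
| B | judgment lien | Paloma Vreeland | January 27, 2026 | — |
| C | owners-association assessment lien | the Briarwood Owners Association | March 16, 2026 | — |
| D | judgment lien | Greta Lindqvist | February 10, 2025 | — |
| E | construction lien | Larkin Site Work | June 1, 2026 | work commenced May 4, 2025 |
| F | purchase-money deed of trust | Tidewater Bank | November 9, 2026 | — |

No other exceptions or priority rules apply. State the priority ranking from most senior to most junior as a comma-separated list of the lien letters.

Adjusting effective dates: E's effective date is May 4, 2025, when work began; F was recorded within the 15-day window, so its effective date is the deed date November 2, 2026.
C, as an owners-association assessment lien, has superpriority and ranks first.
Among the remaining liens, by effective date: A (February 5, 2024), D (February 10, 2025), E (May 4, 2025), B (January 27, 2026), F (November 2, 2026).
E is already junior to C, so the subordination agreement changes nothing.

C, A, D, E, B, F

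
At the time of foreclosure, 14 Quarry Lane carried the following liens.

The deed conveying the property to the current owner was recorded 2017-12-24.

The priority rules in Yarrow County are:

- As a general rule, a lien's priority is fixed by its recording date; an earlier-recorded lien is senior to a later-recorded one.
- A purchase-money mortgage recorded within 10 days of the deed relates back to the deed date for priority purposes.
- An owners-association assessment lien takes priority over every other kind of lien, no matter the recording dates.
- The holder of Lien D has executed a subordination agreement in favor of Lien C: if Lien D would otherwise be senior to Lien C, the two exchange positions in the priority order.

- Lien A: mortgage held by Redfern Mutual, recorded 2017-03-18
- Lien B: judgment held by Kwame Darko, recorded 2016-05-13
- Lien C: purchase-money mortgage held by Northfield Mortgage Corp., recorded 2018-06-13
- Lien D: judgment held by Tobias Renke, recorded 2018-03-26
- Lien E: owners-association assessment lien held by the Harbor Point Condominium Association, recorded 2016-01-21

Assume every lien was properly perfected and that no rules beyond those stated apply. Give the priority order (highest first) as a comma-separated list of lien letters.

E, B, A, C, D

Effective dates after the stated exceptions: C was recorded 171 days after the deed, outside the 10-day window, so it keeps its recording date.
E is an owners-association assessment lien, so it outranks all other liens regardless of date.
Ordering the rest by effective date: B (2016-05-13), A (2017-03-18), D (2018-03-26), C (2018-06-13).
Because D would otherwise rank above C, the subordination swaps them.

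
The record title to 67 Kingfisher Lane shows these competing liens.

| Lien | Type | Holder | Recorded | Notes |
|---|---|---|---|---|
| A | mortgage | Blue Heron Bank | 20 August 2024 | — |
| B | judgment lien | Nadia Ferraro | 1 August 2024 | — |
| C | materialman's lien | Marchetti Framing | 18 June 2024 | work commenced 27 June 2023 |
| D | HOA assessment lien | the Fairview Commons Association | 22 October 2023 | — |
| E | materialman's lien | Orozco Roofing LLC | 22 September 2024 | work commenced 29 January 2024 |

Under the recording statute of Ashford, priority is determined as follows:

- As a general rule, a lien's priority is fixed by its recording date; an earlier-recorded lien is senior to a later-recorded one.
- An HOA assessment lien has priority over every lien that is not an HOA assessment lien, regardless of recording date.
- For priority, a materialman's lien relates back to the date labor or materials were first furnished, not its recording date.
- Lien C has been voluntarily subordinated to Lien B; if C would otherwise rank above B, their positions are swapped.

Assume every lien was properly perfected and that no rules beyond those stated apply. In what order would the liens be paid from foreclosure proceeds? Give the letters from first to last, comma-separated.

D, B, E, C, A

Adjusting effective dates: C relates back to 27 June 2023 (work commenced); E's effective date is 29 January 2024, when work began.
D is an HOA assessment lien, so it outranks all other liens regardless of date.
Among the remaining liens, by effective date: C (27 June 2023), E (29 January 2024), B (1 August 2024), A (20 August 2024).
C would otherwise be senior to B, so under the subordination agreement C and B exchange positions.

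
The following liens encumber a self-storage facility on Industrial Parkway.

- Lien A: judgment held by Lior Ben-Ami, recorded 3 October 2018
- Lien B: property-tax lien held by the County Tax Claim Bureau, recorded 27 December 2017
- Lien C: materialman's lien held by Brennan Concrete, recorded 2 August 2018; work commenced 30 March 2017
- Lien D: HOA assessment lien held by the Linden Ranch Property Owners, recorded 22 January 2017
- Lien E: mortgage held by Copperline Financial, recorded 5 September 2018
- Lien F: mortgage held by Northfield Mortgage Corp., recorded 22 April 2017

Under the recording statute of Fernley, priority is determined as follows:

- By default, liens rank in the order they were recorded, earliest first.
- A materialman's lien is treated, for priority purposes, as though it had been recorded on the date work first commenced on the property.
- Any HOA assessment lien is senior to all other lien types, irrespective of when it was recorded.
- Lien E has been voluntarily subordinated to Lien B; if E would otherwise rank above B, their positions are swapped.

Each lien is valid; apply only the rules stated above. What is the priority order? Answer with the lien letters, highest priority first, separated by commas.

First, effective dates: C is treated as recorded 30 March 2017, the work-commencement date.
As an HOA assessment lien, D is senior to every other lien.
Ordering the rest by effective date: C (30 March 2017), F (22 April 2017), B (27 December 2017), E (5 September 2018), A (3 October 2018).
E already ranks below B; the subordination has no effect.

D, C, F, B, E, A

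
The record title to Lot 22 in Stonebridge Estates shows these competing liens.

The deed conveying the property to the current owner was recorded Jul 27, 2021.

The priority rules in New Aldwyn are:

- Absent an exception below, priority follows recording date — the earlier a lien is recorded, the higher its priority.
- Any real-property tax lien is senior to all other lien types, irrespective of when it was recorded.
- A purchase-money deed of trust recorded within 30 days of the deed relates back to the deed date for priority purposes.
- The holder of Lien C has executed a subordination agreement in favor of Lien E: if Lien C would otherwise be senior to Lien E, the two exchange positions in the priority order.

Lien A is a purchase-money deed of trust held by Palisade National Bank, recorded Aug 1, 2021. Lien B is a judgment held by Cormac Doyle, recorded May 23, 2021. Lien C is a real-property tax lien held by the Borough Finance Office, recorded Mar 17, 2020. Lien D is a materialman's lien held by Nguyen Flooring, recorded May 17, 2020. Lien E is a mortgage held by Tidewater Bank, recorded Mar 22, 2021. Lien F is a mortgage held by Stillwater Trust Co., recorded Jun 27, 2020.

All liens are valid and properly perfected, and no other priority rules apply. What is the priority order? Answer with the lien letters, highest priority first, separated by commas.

Effective dates: A relates back to the deed date Jul 27, 2021.
C is a real-property tax lien and takes priority over every other lien.
Remaining liens by effective date: D (May 17, 2020), F (Jun 27, 2020), E (Mar 22, 2021), B (May 23, 2021), A (Jul 27, 2021).
The subordination applies — C was senior to E — so C and E swap.

E, D, F, C, B, A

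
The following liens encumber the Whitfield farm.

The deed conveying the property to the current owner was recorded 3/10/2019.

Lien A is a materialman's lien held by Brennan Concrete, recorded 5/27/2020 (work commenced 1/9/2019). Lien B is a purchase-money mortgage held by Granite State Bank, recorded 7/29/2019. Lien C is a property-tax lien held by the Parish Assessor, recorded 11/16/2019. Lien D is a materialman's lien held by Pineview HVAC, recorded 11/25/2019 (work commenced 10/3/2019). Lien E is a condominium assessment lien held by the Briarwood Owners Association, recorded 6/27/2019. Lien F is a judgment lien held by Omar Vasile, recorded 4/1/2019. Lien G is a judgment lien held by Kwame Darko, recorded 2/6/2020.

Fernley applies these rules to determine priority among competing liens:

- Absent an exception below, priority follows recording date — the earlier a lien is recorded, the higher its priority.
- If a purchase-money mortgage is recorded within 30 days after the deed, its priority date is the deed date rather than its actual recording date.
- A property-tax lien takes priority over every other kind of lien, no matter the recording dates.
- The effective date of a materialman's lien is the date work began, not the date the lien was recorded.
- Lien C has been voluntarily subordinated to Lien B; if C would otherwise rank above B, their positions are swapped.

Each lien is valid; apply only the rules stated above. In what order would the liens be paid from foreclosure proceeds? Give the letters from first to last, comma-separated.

B, A, F, E, C, D, G

Adjusting effective dates: A relates back to 1/9/2019 (work commenced); B was recorded 141 days after the deed — beyond 30 days — so no relation-back applies; D's effective date is 10/3/2019, when work began.
C, as a property-tax lien, has superpriority and ranks first.
Among the remaining liens, by effective date: A (1/9/2019), F (4/1/2019), E (6/27/2019), B (7/29/2019), D (10/3/2019), G (2/6/2020).
Because C would otherwise rank above B, the subordination swaps them.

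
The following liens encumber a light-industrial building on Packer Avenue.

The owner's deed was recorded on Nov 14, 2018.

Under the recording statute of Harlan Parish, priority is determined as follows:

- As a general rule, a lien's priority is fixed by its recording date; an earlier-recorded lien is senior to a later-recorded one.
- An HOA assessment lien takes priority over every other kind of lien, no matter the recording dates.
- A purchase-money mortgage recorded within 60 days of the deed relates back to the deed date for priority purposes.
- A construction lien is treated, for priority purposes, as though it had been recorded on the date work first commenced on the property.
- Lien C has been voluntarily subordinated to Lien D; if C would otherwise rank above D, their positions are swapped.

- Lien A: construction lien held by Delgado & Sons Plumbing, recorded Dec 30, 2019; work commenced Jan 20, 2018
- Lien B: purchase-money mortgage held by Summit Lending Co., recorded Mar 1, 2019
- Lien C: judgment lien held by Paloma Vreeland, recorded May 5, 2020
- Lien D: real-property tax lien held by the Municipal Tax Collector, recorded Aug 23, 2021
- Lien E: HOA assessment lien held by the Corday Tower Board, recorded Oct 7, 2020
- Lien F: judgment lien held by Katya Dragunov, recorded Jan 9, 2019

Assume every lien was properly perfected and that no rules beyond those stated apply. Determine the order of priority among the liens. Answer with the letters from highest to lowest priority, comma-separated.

Effective dates: A relates back to Jan 20, 2018 (work commenced); B missed the 60-day window (107 days after the deed), so its recording date stands.
E, as an HOA assessment lien, has superpriority and ranks first.
Among the remaining liens, by effective date: A (Jan 20, 2018), F (Jan 9, 2019), B (Mar 1, 2019), C (May 5, 2020), D (Aug 23, 2021).
The subordination applies — C was senior to D — so C and D swap.

E, A, F, B, D, C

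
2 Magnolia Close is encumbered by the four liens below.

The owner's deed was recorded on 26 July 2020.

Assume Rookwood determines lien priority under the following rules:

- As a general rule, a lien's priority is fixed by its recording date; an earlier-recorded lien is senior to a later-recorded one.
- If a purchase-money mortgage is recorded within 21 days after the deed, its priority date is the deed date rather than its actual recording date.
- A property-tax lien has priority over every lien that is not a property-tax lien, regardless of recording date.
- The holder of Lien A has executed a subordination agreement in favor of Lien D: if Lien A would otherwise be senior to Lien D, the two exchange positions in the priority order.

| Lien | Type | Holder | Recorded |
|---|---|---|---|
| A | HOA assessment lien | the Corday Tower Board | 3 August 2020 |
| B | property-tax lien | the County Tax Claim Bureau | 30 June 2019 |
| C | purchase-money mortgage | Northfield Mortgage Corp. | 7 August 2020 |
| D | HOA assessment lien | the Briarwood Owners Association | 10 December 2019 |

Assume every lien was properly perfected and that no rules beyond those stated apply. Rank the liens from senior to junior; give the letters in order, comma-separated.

B, D, C, A

Effective dates: C's effective date is the deed date, 26 July 2020.
As a property-tax lien, B is senior to every other lien.
Ordering the rest by effective date: D (10 December 2019), C (26 July 2020), A (3 August 2020).
A already ranks below D; the subordination has no effect.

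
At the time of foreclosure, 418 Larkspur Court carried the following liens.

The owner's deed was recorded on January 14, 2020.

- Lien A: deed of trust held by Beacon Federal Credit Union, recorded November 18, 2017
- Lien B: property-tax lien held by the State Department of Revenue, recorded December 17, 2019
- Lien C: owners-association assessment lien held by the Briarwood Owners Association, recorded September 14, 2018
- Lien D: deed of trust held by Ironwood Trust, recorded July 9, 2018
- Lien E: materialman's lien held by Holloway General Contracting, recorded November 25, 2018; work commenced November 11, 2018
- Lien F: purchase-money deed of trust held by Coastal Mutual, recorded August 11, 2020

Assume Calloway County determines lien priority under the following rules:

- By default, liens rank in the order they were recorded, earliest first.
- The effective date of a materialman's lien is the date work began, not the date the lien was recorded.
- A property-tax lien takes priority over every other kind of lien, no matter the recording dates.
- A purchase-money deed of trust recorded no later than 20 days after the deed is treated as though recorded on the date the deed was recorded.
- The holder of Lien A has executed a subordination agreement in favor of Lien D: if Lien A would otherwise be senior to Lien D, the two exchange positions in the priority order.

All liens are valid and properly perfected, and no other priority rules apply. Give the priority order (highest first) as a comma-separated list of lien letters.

B, D, A, C, E, F

Adjusting effective dates: E is treated as recorded November 11, 2018, the work-commencement date; F was recorded 210 days after the deed — beyond 20 days — so no relation-back applies.
B is a property-tax lien, so it outranks all other liens regardless of date.
Among the remaining liens, by effective date: A (November 18, 2017), D (July 9, 2018), C (September 14, 2018), E (November 11, 2018), F (August 11, 2020).
A would otherwise be senior to D, so under the subordination agreement A and D exchange positions.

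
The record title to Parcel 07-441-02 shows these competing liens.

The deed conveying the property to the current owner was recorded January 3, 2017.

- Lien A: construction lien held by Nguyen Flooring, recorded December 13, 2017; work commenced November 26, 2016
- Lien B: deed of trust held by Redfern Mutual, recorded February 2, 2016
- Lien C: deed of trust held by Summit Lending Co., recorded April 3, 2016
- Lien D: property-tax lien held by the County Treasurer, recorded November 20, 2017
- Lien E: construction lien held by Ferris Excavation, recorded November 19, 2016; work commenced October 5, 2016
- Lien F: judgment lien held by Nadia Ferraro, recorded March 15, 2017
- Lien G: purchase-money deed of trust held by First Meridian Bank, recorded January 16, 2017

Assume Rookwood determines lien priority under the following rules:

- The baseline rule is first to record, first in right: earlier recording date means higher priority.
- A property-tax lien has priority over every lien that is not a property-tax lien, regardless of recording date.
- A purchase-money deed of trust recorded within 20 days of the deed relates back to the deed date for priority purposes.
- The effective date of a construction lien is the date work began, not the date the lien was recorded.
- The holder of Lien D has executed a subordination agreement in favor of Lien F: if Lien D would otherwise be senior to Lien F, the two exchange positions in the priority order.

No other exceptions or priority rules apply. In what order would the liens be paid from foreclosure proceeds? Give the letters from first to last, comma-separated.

First, effective dates: A's effective date is November 26, 2016, when work began; E is treated as recorded October 5, 2016, the work-commencement date; G was recorded within the 20-day window, so its effective date is the deed date January 3, 2017.
D is a property-tax lien and takes priority over every other lien.
Ordering the rest by effective date: B (February 2, 2016), C (April 3, 2016), E (October 5, 2016), A (November 26, 2016), G (January 3, 2017), F (March 15, 2017).
The subordination applies — D was senior to F — so D and F swap.

F, B, C, E, A, G, D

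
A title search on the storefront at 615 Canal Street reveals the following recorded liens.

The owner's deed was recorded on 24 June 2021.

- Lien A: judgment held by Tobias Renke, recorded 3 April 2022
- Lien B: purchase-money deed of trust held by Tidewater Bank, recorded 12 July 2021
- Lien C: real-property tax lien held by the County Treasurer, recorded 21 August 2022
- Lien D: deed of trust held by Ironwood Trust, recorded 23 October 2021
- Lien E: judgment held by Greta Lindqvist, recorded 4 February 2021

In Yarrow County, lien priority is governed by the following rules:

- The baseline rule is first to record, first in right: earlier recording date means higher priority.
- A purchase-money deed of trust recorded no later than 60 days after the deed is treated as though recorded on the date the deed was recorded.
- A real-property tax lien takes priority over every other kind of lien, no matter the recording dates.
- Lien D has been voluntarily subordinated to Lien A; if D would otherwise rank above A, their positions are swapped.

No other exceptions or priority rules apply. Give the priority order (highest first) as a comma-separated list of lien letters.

Effective dates: B's effective date is the deed date, 24 June 2021.
As a real-property tax lien, C is senior to every other lien.
Remaining liens by effective date: E (4 February 2021), B (24 June 2021), D (23 October 2021), A (3 April 2022).
D is senior to A before the subordination, so the two trade places.

C, E, B, A, D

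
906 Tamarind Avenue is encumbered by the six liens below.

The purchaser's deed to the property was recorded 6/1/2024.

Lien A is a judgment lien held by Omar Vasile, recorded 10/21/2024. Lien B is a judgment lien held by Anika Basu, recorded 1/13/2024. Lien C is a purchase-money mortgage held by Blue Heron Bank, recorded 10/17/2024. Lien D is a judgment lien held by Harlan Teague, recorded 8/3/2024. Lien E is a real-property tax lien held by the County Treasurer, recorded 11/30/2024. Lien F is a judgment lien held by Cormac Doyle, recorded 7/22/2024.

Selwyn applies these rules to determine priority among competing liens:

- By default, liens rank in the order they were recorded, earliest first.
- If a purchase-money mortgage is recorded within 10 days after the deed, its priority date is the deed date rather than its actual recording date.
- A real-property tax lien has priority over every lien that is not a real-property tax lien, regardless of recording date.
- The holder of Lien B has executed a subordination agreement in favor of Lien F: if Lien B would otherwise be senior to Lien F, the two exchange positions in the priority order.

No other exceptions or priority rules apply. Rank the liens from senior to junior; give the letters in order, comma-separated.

E, F, B, D, C, A

Effective dates after the stated exceptions: C missed the 10-day window (138 days after the deed), so its recording date stands.
E is a real-property tax lien and takes priority over every other lien.
Ordering the rest by effective date: B (1/13/2024), F (7/22/2024), D (8/3/2024), C (10/17/2024), A (10/21/2024).
B would otherwise be senior to F, so under the subordination agreement B and F exchange positions.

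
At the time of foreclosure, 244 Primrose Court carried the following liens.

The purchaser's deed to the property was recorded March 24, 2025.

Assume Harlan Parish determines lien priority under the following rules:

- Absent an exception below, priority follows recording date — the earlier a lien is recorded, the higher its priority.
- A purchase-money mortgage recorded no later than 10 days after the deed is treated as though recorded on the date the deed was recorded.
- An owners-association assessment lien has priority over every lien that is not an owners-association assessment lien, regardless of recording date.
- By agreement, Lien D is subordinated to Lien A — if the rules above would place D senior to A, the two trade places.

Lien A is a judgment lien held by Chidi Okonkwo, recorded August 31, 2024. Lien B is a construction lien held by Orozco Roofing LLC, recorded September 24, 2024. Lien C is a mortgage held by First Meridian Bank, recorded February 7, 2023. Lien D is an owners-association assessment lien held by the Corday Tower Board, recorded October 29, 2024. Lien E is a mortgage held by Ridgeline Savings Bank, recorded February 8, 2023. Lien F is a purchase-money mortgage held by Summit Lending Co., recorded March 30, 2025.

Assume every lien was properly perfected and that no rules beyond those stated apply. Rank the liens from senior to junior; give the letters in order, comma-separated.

A, C, E, D, B, F

First, effective dates: F was recorded within the 10-day window, so its effective date is the deed date March 24, 2025.
D, as an owners-association assessment lien, has superpriority and ranks first.
Remaining liens by effective date: C (February 7, 2023), E (February 8, 2023), A (August 31, 2024), B (September 24, 2024), F (March 24, 2025).
Because D would otherwise rank above A, the subordination swaps them.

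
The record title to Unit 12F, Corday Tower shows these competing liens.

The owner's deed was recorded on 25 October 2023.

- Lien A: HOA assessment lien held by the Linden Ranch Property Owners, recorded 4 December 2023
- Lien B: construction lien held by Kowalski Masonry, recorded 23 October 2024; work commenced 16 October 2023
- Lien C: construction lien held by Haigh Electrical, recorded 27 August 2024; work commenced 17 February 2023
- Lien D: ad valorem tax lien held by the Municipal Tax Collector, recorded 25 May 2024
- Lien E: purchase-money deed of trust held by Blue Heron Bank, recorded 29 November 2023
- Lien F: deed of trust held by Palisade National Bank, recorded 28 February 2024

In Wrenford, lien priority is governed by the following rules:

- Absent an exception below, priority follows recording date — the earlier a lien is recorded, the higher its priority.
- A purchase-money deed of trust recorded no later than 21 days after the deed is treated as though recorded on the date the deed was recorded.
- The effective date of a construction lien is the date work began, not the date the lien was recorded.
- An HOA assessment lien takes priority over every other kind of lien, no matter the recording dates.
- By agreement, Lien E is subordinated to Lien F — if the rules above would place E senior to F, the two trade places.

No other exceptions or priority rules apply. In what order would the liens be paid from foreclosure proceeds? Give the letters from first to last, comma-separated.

First, effective dates: B is treated as recorded 16 October 2023, the work-commencement date; C's effective date is 17 February 2023, when work began; E missed the 21-day window (35 days after the deed), so its recording date stands.
A, as an HOA assessment lien, has superpriority and ranks first.
The other liens, earliest effective date first: C (17 February 2023), B (16 October 2023), E (29 November 2023), F (28 February 2024), D (25 May 2024).
E is senior to F before the subordination, so the two trade places.

A, C, B, F, E, D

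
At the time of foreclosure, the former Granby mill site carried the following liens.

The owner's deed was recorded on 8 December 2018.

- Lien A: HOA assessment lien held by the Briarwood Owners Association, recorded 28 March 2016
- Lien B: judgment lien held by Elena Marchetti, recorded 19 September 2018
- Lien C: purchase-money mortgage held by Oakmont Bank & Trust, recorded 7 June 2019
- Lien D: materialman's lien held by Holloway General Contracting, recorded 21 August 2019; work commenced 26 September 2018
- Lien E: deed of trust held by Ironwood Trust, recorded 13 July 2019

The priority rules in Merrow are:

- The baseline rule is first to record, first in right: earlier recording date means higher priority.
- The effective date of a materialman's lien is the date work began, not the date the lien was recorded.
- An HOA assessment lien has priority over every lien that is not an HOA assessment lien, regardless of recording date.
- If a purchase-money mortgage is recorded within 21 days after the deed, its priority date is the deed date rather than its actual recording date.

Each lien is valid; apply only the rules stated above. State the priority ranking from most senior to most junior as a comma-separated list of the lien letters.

Adjusting effective dates: C was recorded 181 days after the deed, outside the 21-day window, so it keeps its recording date; D's effective date is 26 September 2018, when work began.
A is an HOA assessment lien, so it outranks all other liens regardless of date.
The other liens, earliest effective date first: B (19 September 2018), D (26 September 2018), C (7 June 2019), E (13 July 2019).

A, B, D, C, E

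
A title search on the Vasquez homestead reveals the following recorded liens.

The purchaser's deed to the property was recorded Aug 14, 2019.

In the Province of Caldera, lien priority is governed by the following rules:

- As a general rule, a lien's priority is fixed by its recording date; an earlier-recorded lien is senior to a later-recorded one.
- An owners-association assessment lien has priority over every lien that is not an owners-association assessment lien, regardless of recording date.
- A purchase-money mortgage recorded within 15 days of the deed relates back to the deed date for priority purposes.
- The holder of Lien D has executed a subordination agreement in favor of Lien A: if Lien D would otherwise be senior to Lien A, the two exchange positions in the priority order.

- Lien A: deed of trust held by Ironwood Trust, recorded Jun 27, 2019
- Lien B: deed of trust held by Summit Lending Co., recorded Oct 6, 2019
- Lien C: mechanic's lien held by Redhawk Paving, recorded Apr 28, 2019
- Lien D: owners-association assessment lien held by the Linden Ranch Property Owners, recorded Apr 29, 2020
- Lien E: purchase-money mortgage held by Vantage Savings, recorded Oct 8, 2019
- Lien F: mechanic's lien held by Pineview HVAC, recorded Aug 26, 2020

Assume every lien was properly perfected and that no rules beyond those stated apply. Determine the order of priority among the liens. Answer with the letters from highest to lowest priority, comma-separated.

A, C, D, B, E, F

Effective dates after the stated exceptions: E was recorded 55 days after the deed — beyond 15 days — so no relation-back applies.
D is an owners-association assessment lien and takes priority over every other lien.
Ordering the rest by effective date: C (Apr 28, 2019), A (Jun 27, 2019), B (Oct 6, 2019), E (Oct 8, 2019), F (Aug 26, 2020).
The subordination applies — D was senior to A — so D and A swap.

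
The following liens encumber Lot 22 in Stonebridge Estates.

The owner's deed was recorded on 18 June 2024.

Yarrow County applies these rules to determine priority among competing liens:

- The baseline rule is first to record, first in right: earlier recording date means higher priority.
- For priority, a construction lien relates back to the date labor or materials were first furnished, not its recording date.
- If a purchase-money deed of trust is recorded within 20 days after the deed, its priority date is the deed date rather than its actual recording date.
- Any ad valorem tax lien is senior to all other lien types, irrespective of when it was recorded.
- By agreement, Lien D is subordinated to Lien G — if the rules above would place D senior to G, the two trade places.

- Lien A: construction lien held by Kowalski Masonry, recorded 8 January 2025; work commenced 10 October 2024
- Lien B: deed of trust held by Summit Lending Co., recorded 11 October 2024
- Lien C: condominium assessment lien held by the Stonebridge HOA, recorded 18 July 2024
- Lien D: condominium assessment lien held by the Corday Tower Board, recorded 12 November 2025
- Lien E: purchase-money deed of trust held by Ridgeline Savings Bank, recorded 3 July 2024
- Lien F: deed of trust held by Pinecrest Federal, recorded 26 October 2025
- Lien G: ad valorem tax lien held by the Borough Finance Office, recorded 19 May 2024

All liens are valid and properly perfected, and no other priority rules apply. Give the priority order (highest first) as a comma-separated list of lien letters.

G, E, C, A, B, F, D

First, effective dates: A's effective date is 10 October 2024, when work began; E was recorded within the 20-day window, so its effective date is the deed date 18 June 2024.
G is an ad valorem tax lien, so it outranks all other liens regardless of date.
Ordering the rest by effective date: E (18 June 2024), C (18 July 2024), A (10 October 2024), B (11 October 2024), F (26 October 2025), D (12 November 2025).
D is already junior to G, so the subordination agreement changes nothing.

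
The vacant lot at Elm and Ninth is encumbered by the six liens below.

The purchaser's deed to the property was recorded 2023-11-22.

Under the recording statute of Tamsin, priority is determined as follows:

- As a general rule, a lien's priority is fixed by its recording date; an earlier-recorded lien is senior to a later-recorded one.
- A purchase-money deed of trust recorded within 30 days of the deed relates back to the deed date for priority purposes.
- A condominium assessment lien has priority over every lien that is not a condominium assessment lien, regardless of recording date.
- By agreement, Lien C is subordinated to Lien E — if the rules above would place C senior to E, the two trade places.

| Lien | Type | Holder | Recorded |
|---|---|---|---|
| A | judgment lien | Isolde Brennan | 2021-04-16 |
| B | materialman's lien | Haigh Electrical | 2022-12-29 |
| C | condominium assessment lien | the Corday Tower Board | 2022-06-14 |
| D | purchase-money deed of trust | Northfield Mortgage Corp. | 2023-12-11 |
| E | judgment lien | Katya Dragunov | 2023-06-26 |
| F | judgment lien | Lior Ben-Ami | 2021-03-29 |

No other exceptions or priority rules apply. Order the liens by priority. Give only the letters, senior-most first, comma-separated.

Adjusting effective dates: D relates back to the deed date 2023-11-22.
C is a condominium assessment lien and takes priority over every other lien.
The other liens, earliest effective date first: F (2021-03-29), A (2021-04-16), B (2022-12-29), E (2023-06-26), D (2023-11-22).
C would otherwise be senior to E, so under the subordination agreement C and E exchange positions.

E, F, A, B, C, D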